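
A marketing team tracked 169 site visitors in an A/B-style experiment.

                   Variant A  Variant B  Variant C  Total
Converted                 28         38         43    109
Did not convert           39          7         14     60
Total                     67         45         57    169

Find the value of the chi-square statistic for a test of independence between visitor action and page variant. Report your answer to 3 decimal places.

25.885

Grand total N = 169.
Expected counts (row total × column total / N):
  Converted, Variant A: 109×67/169 = 43.21302
  Converted, Variant B: 109×45/169 = 29.02367
  Converted, Variant C: 109×57/169 = 36.76331
  Did not convert, Variant A: 60×67/169 = 23.78698
  Did not convert, Variant B: 60×45/169 = 15.97633
  Did not convert, Variant C: 60×57/169 = 20.23669
Contributions (O − E)²/E:
  (28 − 43.21302)²/43.21302 = 5.3557
  (38 − 29.02367)²/29.02367 = 2.7762
  (43 − 36.76331)²/36.76331 = 1.0580
  (39 − 23.78698)²/23.78698 = 9.7295
  (7 − 15.97633)²/15.97633 = 5.0434
  (14 − 20.23669)²/20.23669 = 1.9221
χ² = 5.3557 + 2.7762 + 1.0580 + 9.7295 + 5.0434 + 1.9221 = 25.885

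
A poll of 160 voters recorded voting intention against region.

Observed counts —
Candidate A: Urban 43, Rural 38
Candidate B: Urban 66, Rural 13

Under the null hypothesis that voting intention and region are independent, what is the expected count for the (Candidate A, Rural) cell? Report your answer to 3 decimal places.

Row total (Candidate A) = 81; column total (Rural) = 51; grand total N = 160.
Expected count = (row total × column total) / N = 81 × 51 / 160 = 25.819.

25.819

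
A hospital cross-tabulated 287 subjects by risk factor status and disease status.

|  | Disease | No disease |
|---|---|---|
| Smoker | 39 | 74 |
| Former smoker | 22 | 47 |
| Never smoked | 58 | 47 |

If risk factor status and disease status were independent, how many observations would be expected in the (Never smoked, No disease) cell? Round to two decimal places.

61.46

Row total (Never smoked) = 105; column total (No disease) = 168; grand total N = 287.
Expected count = (row total × column total) / N = 105 × 168 / 287 = 61.46.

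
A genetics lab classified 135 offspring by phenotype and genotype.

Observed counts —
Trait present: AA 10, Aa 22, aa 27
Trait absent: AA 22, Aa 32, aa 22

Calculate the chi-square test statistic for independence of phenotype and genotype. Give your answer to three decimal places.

Row totals: 59, 76. Column totals: 32, 54, 49. Grand total N = 135.
Expected counts (row total × column total / N):
  Trait present, AA: 59×32/135 = 13.9852
  Trait present, Aa: 59×54/135 = 23.6000
  Trait present, aa: 59×49/135 = 21.4148
  Trait absent, AA: 76×32/135 = 18.0148
  Trait absent, Aa: 76×54/135 = 30.4000
  Trait absent, aa: 76×49/135 = 27.5852
Contributions (O − E)²/E:
  (10 − 13.9852)²/13.9852 = 1.1356
  (22 − 23.6000)²/23.6000 = 0.1085
  (27 − 21.4148)²/21.4148 = 1.4567
  (22 − 18.0148)²/18.0148 = 0.8816
  (32 − 30.4000)²/30.4000 = 0.0842
  (22 − 27.5852)²/27.5852 = 1.1308
χ² = 1.1356 + 0.1085 + 1.4567 + 0.8816 + 0.0842 + 1.1308 = 4.797

4.797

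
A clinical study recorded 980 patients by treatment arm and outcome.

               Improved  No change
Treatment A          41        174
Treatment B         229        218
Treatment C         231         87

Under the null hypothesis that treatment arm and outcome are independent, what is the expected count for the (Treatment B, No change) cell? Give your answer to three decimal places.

218.483

Row total (Treatment B) = 447; column total (No change) = 479; grand total N = 980.
Expected count = (row total × column total) / N = 447 × 479 / 980 = 218.483.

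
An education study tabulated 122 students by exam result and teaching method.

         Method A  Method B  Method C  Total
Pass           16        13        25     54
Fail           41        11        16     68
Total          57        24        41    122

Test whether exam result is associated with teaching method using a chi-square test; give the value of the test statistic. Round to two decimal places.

11.65

Grand total N = 122.
Expected counts (row total × column total / N):
  Pass, Method A: 54×57/122 = 25.230
  Pass, Method B: 54×24/122 = 10.623
  Pass, Method C: 54×41/122 = 18.148
  Fail, Method A: 68×57/122 = 31.770
  Fail, Method B: 68×24/122 = 13.377
  Fail, Method C: 68×41/122 = 22.852
Contributions (O − E)²/E:
  (16 − 25.230)²/25.230 = 3.3767
  (13 − 10.623)²/10.623 = 0.5319
  (25 − 18.148)²/18.148 = 2.5871
  (41 − 31.770)²/31.770 = 2.6816
  (11 − 13.377)²/13.377 = 0.4224
  (16 − 22.852)²/22.852 = 2.0545
χ² = 3.3767 + 0.5319 + 2.5871 + 2.6816 + 0.4224 + 2.0545 = 11.65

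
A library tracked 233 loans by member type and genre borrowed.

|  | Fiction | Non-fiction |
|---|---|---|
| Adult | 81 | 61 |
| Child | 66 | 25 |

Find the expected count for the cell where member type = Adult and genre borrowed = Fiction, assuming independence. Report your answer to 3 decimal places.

Row total (Adult) = 142; column total (Fiction) = 147; grand total N = 233.
Expected count = (row total × column total) / N = 142 × 147 / 233 = 89.588.

89.588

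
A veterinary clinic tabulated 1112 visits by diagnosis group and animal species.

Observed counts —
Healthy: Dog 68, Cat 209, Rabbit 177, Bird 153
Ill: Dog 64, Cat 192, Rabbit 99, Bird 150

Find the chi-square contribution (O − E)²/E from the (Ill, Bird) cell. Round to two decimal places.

Row total (Ill) = 505; column total (Bird) = 303; N = 1112.
Expected count E = 505 × 303 / 1112 = 137.603.
Contribution = (O − E)²/E = (150 − 137.603)² / 137.603 = 1.12.

1.12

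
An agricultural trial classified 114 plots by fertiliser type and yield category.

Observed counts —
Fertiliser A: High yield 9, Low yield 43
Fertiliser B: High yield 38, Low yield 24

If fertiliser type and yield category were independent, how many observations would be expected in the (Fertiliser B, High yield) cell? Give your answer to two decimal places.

Row total (Fertiliser B) = 62; column total (High yield) = 47; grand total N = 114.
Expected count = (row total × column total) / N = 62 × 47 / 114 = 25.56.

25.56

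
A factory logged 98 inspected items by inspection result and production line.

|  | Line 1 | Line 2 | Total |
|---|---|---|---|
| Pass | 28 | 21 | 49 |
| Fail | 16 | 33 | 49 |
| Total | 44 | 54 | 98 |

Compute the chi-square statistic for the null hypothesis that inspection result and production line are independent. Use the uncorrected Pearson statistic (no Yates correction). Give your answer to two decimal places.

5.94

Grand total N = 98.
Expected counts (row total × column total / N):
  Pass, Line 1: 49×44/98 = 22.000
  Pass, Line 2: 49×54/98 = 27.000
  Fail, Line 1: 49×44/98 = 22.000
  Fail, Line 2: 49×54/98 = 27.000
Contributions (O − E)²/E:
  (28 − 22.000)²/22.000 = 1.6364
  (21 − 27.000)²/27.000 = 1.3333
  (16 − 22.000)²/22.000 = 1.6364
  (33 − 27.000)²/27.000 = 1.3333
χ² = 1.6364 + 1.3333 + 1.6364 + 1.3333 = 5.94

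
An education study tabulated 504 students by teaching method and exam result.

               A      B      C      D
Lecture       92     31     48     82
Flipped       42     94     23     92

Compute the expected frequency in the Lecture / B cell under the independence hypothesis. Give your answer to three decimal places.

Row total (Lecture) = 253; column total (B) = 125; grand total N = 504.
Expected count = (row total × column total) / N = 253 × 125 / 504 = 62.748.

62.748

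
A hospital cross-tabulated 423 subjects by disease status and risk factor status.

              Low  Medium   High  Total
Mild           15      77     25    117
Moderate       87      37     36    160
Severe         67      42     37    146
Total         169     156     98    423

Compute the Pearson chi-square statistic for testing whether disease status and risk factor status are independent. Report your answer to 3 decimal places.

Grand total N = 423.
Expected counts (row total × column total / N):
  Mild, Low: 117×169/423 = 46.7447
  Mild, Medium: 117×156/423 = 43.1489
  Mild, High: 117×98/423 = 27.1064
  Moderate, Low: 160×169/423 = 63.9243
  Moderate, Medium: 160×156/423 = 59.0071
  Moderate, High: 160×98/423 = 37.0686
  Severe, Low: 146×169/423 = 58.3310
  Severe, Medium: 146×156/423 = 53.8440
  Severe, High: 146×98/423 = 33.8251
Contributions (O − E)²/E:
  (15 − 46.7447)²/46.7447 = 21.5581
  (77 − 43.1489)²/43.1489 = 26.5568
  (25 − 27.1064)²/27.1064 = 0.1637
  (87 − 63.9243)²/63.9243 = 8.3300
  (37 − 59.0071)²/59.0071 = 8.2077
  (36 − 37.0686)²/37.0686 = 0.0308
  (67 − 58.3310)²/58.3310 = 1.2884
  (42 − 53.8440)²/53.8440 = 2.6053
  (37 − 33.8251)²/33.8251 = 0.2980
χ² = 21.5581 + 26.5568 + 0.1637 + 8.3300 + 8.2077 + 0.0308 + 1.2884 + 2.6053 + 0.2980 = 69.039

69.039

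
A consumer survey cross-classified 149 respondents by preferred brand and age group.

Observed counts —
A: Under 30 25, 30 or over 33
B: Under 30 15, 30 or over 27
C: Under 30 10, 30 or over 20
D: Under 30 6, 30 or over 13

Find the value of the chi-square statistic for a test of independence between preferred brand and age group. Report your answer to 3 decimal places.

1.339

Row totals: 58, 42, 30, 19. Column totals: 56, 93. Grand total N = 149.
Expected counts (row total × column total / N):
  A, Under 30: 58×56/149 = 21.7987
  A, 30 or over: 58×93/149 = 36.2013
  B, Under 30: 42×56/149 = 15.7852
  B, 30 or over: 42×93/149 = 26.2148
  C, Under 30: 30×56/149 = 11.2752
  C, 30 or over: 30×93/149 = 18.7248
  D, Under 30: 19×56/149 = 7.1409
  D, 30 or over: 19×93/149 = 11.8591
Contributions (O − E)²/E:
  (25 − 21.7987)²/21.7987 = 0.4701
  (33 − 36.2013)²/36.2013 = 0.2831
  (15 − 15.7852)²/15.7852 = 0.0391
  (27 − 26.2148)²/26.2148 = 0.0235
  (10 − 11.2752)²/11.2752 = 0.1442
  (20 − 18.7248)²/18.7248 = 0.0868
  (6 − 7.1409)²/7.1409 = 0.1823
  (13 − 11.8591)²/11.8591 = 0.1098
χ² = 0.4701 + 0.2831 + 0.0391 + 0.0235 + 0.1442 + 0.0868 + 0.1823 + 0.1098 = 1.339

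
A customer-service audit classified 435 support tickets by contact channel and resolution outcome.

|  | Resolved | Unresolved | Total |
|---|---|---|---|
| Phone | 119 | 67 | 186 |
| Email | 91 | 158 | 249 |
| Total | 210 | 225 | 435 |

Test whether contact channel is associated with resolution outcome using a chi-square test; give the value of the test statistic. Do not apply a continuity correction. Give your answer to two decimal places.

32.09

Grand total N = 435.
Expected counts (row total × column total / N):
  Phone, Resolved: 186×210/435 = 89.793
  Phone, Unresolved: 186×225/435 = 96.207
  Email, Resolved: 249×210/435 = 120.207
  Email, Unresolved: 249×225/435 = 128.793
Contributions (O − E)²/E:
  (119 − 89.793)²/89.793 = 9.5002
  (67 − 96.207)²/96.207 = 8.8668
  (91 − 120.207)²/120.207 = 7.0965
  (158 − 128.793)²/128.793 = 6.6234
χ² = 9.5002 + 8.8668 + 7.0965 + 6.6234 = 32.09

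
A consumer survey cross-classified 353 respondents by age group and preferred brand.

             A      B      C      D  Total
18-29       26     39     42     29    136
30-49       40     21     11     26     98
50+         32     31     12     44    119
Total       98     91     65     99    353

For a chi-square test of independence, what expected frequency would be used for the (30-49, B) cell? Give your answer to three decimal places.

25.263

Row total (30-49) = 98; column total (B) = 91; grand total N = 353.
Expected count = (row total × column total) / N = 98 × 91 / 353 = 25.263.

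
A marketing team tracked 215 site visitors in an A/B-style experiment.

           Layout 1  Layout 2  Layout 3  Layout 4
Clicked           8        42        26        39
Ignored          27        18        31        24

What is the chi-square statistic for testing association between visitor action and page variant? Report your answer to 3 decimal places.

Row totals: 115, 100. Column totals: 35, 60, 57, 63. Grand total N = 215.
Expected counts (row total × column total / N):
  Clicked, Layout 1: 115×35/215 = 18.7209
  Clicked, Layout 2: 115×60/215 = 32.0930
  Clicked, Layout 3: 115×57/215 = 30.4884
  Clicked, Layout 4: 115×63/215 = 33.6977
  Ignored, Layout 1: 100×35/215 = 16.2791
  Ignored, Layout 2: 100×60/215 = 27.9070
  Ignored, Layout 3: 100×57/215 = 26.5116
  Ignored, Layout 4: 100×63/215 = 29.3023
Contributions (O − E)²/E:
  (8 − 18.7209)²/18.7209 = 6.1395
  (42 − 32.0930)²/32.0930 = 3.0583
  (26 − 30.4884)²/30.4884 = 0.6608
  (39 − 33.6977)²/33.6977 = 0.8343
  (27 − 16.2791)²/16.2791 = 7.0604
  (18 − 27.9070)²/27.9070 = 3.5170
  (31 − 26.5116)²/26.5116 = 0.7599
  (24 − 29.3023)²/29.3023 = 0.9595
χ² = 6.1395 + 3.0583 + 0.6608 + 0.8343 + 7.0604 + 3.5170 + 0.7599 + 0.9595 = 22.990

22.990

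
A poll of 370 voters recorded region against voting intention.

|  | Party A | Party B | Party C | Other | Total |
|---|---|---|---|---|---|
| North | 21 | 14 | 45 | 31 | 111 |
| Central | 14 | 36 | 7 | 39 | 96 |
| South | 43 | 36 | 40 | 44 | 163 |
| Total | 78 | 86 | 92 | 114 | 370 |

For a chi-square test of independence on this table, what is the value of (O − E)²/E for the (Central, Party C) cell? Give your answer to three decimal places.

11.923

Row total (Central) = 96; column total (Party C) = 92; N = 370.
Expected count E = 96 × 92 / 370 = 23.8703.
Contribution = (O − E)²/E = (7 − 23.8703)² / 23.8703 = 11.923.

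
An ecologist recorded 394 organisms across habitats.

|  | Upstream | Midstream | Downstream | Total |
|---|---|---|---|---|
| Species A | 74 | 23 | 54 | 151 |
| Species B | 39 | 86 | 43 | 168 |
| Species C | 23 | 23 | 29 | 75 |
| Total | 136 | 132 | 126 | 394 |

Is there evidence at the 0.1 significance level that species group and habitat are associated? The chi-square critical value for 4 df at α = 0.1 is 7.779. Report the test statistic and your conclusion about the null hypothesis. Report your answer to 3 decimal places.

Grand total N = 394.
Expected counts (row total × column total / N):
  Species A, Upstream: 151×136/394 = 52.1218
  Species A, Midstream: 151×132/394 = 50.5888
  Species A, Downstream: 151×126/394 = 48.2893
  Species B, Upstream: 168×136/394 = 57.9898
  Species B, Midstream: 168×132/394 = 56.2843
  Species B, Downstream: 168×126/394 = 53.7259
  Species C, Upstream: 75×136/394 = 25.8883
  Species C, Midstream: 75×132/394 = 25.1269
  Species C, Downstream: 75×126/394 = 23.9848
Contributions (O − E)²/E:
  (74 − 52.1218)²/52.1218 = 9.1834
  (23 − 50.5888)²/50.5888 = 15.0457
  (54 − 48.2893)²/48.2893 = 0.6753
  (39 − 57.9898)²/57.9898 = 6.2186
  (86 − 56.2843)²/56.2843 = 15.6886
  (43 − 53.7259)²/53.7259 = 2.1413
  (23 − 25.8883)²/25.8883 = 0.3222
  (23 − 25.1269)²/25.1269 = 0.1800
  (29 − 23.9848)²/23.9848 = 1.0487
χ² = 9.1834 + 15.0457 + 0.6753 + 6.2186 + 15.6886 + 2.1413 + 0.3222 + 0.1800 + 1.0487 = 50.504
df = (3−1)(3−1) = 4. Since 50.504 > 7.779, reject the null hypothesis of independence at α = 0.1.

50.504; reject H₀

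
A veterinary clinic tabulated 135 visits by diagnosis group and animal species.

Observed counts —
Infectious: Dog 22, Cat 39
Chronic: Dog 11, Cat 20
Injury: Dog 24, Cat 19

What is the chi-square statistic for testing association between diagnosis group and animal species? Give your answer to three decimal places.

Row totals: 61, 31, 43. Column totals: 57, 78. Grand total N = 135.
Expected counts (row total × column total / N):
  Infectious, Dog: 61×57/135 = 25.7556
  Infectious, Cat: 61×78/135 = 35.2444
  Chronic, Dog: 31×57/135 = 13.0889
  Chronic, Cat: 31×78/135 = 17.9111
  Injury, Dog: 43×57/135 = 18.1556
  Injury, Cat: 43×78/135 = 24.8444
Contributions (O − E)²/E:
  (22 − 25.7556)²/25.7556 = 0.5476
  (39 − 35.2444)²/35.2444 = 0.4002
  (11 − 13.0889)²/13.0889 = 0.3334
  (20 − 17.9111)²/17.9111 = 0.2436
  (24 − 18.1556)²/18.1556 = 1.8813
  (19 − 24.8444)²/24.8444 = 1.3748
χ² = 0.5476 + 0.4002 + 0.3334 + 0.2436 + 1.8813 + 1.3748 = 4.781

4.781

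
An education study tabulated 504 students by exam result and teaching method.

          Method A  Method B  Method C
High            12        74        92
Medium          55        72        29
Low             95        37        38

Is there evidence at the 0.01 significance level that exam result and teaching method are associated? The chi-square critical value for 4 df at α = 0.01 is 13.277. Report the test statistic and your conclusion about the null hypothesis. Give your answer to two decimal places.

117.17; reject H₀

Row totals: 178, 156, 170. Column totals: 162, 183, 159. Grand total N = 504.
Expected counts (row total × column total / N):
  High, Method A: 178×162/504 = 57.214
  High, Method B: 178×183/504 = 64.631
  High, Method C: 178×159/504 = 56.155
  Medium, Method A: 156×162/504 = 50.143
  Medium, Method B: 156×183/504 = 56.643
  Medium, Method C: 156×159/504 = 49.214
  Low, Method A: 170×162/504 = 54.643
  Low, Method B: 170×183/504 = 61.726
  Low, Method C: 170×159/504 = 53.631
Contributions (O − E)²/E:
  (12 − 57.214)²/57.214 = 35.7309
  (74 − 64.631)²/64.631 = 1.3581
  (92 − 56.155)²/56.155 = 22.8807
  (55 − 50.143)²/50.143 = 0.4705
  (72 − 56.643)²/56.643 = 4.1636
  (29 − 49.214)²/49.214 = 8.3026
  (95 − 54.643)²/54.643 = 29.8060
  (37 − 61.726)²/61.726 = 9.9047
  (38 − 53.631)²/53.631 = 4.5557
χ² = 35.7309 + 1.3581 + 22.8807 + 0.4705 + 4.1636 + 8.3026 + 29.8060 + 9.9047 + 4.5557 = 117.17
df = (3−1)(3−1) = 4. Since 117.17 > 13.277, reject the null hypothesis of independence at α = 0.01.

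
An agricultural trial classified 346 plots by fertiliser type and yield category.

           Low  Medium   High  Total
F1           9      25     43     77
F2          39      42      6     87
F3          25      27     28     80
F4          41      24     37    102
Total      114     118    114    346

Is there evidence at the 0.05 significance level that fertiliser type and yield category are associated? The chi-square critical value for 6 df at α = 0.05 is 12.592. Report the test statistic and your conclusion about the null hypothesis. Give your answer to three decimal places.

Grand total N = 346.
Expected counts (row total × column total / N):
  F1, Low: 77×114/346 = 25.36994
  F1, Medium: 77×118/346 = 26.26012
  F1, High: 77×114/346 = 25.36994
  F2, Low: 87×114/346 = 28.66474
  F2, Medium: 87×118/346 = 29.67052
  F2, High: 87×114/346 = 28.66474
  F3, Low: 80×114/346 = 26.35838
  F3, Medium: 80×118/346 = 27.28324
  F3, High: 80×114/346 = 26.35838
  F4, Low: 102×114/346 = 33.60694
  F4, Medium: 102×118/346 = 34.78613
  F4, High: 102×114/346 = 33.60694
Contributions (O − E)²/E:
  (9 − 25.36994)²/25.36994 = 10.5627
  (25 − 26.26012)²/26.26012 = 0.0605
  (43 − 25.36994)²/25.36994 = 12.2515
  (39 − 28.66474)²/28.66474 = 3.7264
  (42 − 29.67052)²/29.67052 = 5.1235
  (6 − 28.66474)²/28.66474 = 17.9206
  (25 − 26.35838)²/26.35838 = 0.0700
  (27 − 27.28324)²/27.28324 = 0.0029
  (28 − 26.35838)²/26.35838 = 0.1022
  (41 − 33.60694)²/33.60694 = 1.6264
  (24 − 34.78613)²/34.78613 = 3.3445
  (37 − 33.60694)²/33.60694 = 0.3426
χ² = 10.5627 + 0.0605 + 12.2515 + 3.7264 + 5.1235 + 17.9206 + 0.0700 + 0.0029 + 0.1022 + 1.6264 + 3.3445 + 0.3426 = 55.134
df = (4−1)(3−1) = 6. Since 55.134 > 12.592, reject the null hypothesis of independence at α = 0.05.

55.134; reject H₀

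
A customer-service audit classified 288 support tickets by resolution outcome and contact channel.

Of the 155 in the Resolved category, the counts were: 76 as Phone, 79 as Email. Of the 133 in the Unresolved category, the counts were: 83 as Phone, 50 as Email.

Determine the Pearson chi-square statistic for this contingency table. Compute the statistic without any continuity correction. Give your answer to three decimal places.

5.177

Row totals: 155, 133. Column totals: 159, 129. Grand total N = 288.
Expected counts (row total × column total / N):
  Resolved, Phone: 155×159/288 = 85.5729
  Resolved, Email: 155×129/288 = 69.4271
  Unresolved, Phone: 133×159/288 = 73.4271
  Unresolved, Email: 133×129/288 = 59.5729
Contributions (O − E)²/E:
  (76 − 85.5729)²/85.5729 = 1.0709
  (79 − 69.4271)²/69.4271 = 1.3200
  (83 − 73.4271)²/73.4271 = 1.2480
  (50 − 59.5729)²/59.5729 = 1.5383
χ² = 1.0709 + 1.3200 + 1.2480 + 1.5383 = 5.177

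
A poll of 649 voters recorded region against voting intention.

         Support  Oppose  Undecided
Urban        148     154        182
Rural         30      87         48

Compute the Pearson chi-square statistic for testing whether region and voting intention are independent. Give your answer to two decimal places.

23.90

Row totals: 484, 165. Column totals: 178, 241, 230. Grand total N = 649.
Expected counts (row total × column total / N):
  Urban, Support: 484×178/649 = 132.746
  Urban, Oppose: 484×241/649 = 179.729
  Urban, Undecided: 484×230/649 = 171.525
  Rural, Support: 165×178/649 = 45.254
  Rural, Oppose: 165×241/649 = 61.271
  Rural, Undecided: 165×230/649 = 58.475
Contributions (O − E)²/E:
  (148 − 132.746)²/132.746 = 1.7529
  (154 − 179.729)²/179.729 = 3.6832
  (182 − 171.525)²/171.525 = 0.6397
  (30 − 45.254)²/45.254 = 5.1417
  (87 − 61.271)²/61.271 = 10.8042
  (48 − 58.475)²/58.475 = 1.8765
χ² = 1.7529 + 3.6832 + 0.6397 + 5.1417 + 10.8042 + 1.8765 = 23.90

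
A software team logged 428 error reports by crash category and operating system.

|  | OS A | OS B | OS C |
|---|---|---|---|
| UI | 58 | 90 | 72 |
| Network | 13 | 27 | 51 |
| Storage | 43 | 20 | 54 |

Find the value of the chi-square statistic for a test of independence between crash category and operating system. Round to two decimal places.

Row totals: 220, 91, 117. Column totals: 114, 137, 177. Grand total N = 428.
Expected counts (row total × column total / N):
  UI, OS A: 220×114/428 = 58.598
  UI, OS B: 220×137/428 = 70.421
  UI, OS C: 220×177/428 = 90.981
  Network, OS A: 91×114/428 = 24.238
  Network, OS B: 91×137/428 = 29.129
  Network, OS C: 91×177/428 = 37.633
  Storage, OS A: 117×114/428 = 31.164
  Storage, OS B: 117×137/428 = 37.451
  Storage, OS C: 117×177/428 = 48.386
Contributions (O − E)²/E:
  (58 − 58.598)²/58.598 = 0.0061
  (90 − 70.421)²/70.421 = 5.4435
  (72 − 90.981)²/90.981 = 3.9599
  (13 − 24.238)²/24.238 = 5.2105
  (27 − 29.129)²/29.129 = 0.1556
  (51 − 37.633)²/37.633 = 4.7479
  (43 − 31.164)²/31.164 = 4.4953
  (20 − 37.451)²/37.451 = 8.1316
  (54 − 48.386)²/48.386 = 0.6514
χ² = 0.0061 + 5.4435 + 3.9599 + 5.2105 + 0.1556 + 4.7479 + 4.4953 + 8.1316 + 0.6514 = 32.80

32.80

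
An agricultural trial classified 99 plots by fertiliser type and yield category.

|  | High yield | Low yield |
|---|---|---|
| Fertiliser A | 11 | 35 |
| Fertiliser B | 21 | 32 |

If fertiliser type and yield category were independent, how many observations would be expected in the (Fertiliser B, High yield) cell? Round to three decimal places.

17.131

Row total (Fertiliser B) = 53; column total (High yield) = 32; grand total N = 99.
Expected count = (row total × column total) / N = 53 × 32 / 99 = 17.131.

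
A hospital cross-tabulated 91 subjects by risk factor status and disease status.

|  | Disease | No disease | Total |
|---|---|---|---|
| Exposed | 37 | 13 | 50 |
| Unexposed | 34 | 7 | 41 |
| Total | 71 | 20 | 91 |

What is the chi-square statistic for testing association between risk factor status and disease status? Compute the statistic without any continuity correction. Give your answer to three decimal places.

Grand total N = 91.
Expected counts (row total × column total / N):
  Exposed, Disease: 50×71/91 = 39.0110
  Exposed, No disease: 50×20/91 = 10.9890
  Unexposed, Disease: 41×71/91 = 31.9890
  Unexposed, No disease: 41×20/91 = 9.0110
Contributions (O − E)²/E:
  (37 − 39.0110)²/39.0110 = 0.1037
  (13 − 10.9890)²/10.9890 = 0.3680
  (34 − 31.9890)²/31.9890 = 0.1264
  (7 − 9.0110)²/9.0110 = 0.4488
χ² = 0.1037 + 0.3680 + 0.1264 + 0.4488 = 1.047

1.047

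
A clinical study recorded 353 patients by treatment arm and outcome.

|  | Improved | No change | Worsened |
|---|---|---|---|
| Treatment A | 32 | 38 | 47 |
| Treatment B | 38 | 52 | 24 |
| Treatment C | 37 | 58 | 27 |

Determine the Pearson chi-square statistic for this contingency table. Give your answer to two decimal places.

14.19

Row totals: 117, 114, 122. Column totals: 107, 148, 98. Grand total N = 353.
Expected counts (row total × column total / N):
  Treatment A, Improved: 117×107/353 = 35.465
  Treatment A, No change: 117×148/353 = 49.054
  Treatment A, Worsened: 117×98/353 = 32.482
  Treatment B, Improved: 114×107/353 = 34.555
  Treatment B, No change: 114×148/353 = 47.796
  Treatment B, Worsened: 114×98/353 = 31.649
  Treatment C, Improved: 122×107/353 = 36.980
  Treatment C, No change: 122×148/353 = 51.150
  Treatment C, Worsened: 122×98/353 = 33.870
Contributions (O − E)²/E:
  (32 − 35.465)²/35.465 = 0.3385
  (38 − 49.054)²/49.054 = 2.4909
  (47 − 32.482)²/32.482 = 6.4889
  (38 − 34.555)²/34.555 = 0.3435
  (52 − 47.796)²/47.796 = 0.3698
  (24 − 31.649)²/31.649 = 1.8486
  (37 − 36.980)²/36.980 = 0.0000
  (58 − 51.150)²/51.150 = 0.9174
  (27 − 33.870)²/33.870 = 1.3935
χ² = 0.3385 + 2.4909 + 6.4889 + 0.3435 + 0.3698 + 1.8486 + 0.0000 + 0.9174 + 1.3935 = 14.19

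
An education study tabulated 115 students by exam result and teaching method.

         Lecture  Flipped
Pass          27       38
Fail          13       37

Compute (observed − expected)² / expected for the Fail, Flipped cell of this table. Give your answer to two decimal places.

0.59

Row total (Fail) = 50; column total (Flipped) = 75; N = 115.
Expected count E = 50 × 75 / 115 = 32.609.
Contribution = (O − E)²/E = (37 − 32.609)² / 32.609 = 0.59.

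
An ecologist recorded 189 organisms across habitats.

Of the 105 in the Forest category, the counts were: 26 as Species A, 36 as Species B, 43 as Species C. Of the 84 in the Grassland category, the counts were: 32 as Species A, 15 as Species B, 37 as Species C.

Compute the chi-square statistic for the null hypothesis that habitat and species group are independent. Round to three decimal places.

7.477

Row totals: 105, 84. Column totals: 58, 51, 80. Grand total N = 189.
Expected counts (row total × column total / N):
  Forest, Species A: 105×58/189 = 32.2222
  Forest, Species B: 105×51/189 = 28.3333
  Forest, Species C: 105×80/189 = 44.4444
  Grassland, Species A: 84×58/189 = 25.7778
  Grassland, Species B: 84×51/189 = 22.6667
  Grassland, Species C: 84×80/189 = 35.5556
Contributions (O − E)²/E:
  (26 − 32.2222)²/32.2222 = 1.2015
  (36 − 28.3333)²/28.3333 = 2.0745
  (43 − 44.4444)²/44.4444 = 0.0469
  (32 − 25.7778)²/25.7778 = 1.5019
  (15 − 22.6667)²/22.6667 = 2.5932
  (37 − 35.5556)²/35.5556 = 0.0587
χ² = 1.2015 + 2.0745 + 0.0469 + 1.5019 + 2.5932 + 0.0587 = 7.477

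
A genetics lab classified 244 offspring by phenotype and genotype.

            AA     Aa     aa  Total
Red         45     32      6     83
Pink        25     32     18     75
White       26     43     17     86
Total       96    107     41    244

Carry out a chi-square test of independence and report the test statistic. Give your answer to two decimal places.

15.76

Grand total N = 244.
Expected counts (row total × column total / N):
  Red, AA: 83×96/244 = 32.656
  Red, Aa: 83×107/244 = 36.398
  Red, aa: 83×41/244 = 13.947
  Pink, AA: 75×96/244 = 29.508
  Pink, Aa: 75×107/244 = 32.889
  Pink, aa: 75×41/244 = 12.602
  White, AA: 86×96/244 = 33.836
  White, Aa: 86×107/244 = 37.713
  White, aa: 86×41/244 = 14.451
Contributions (O − E)²/E:
  (45 − 32.656)²/32.656 = 4.6660
  (32 − 36.398)²/36.398 = 0.5314
  (6 − 13.947)²/13.947 = 4.5282
  (25 − 29.508)²/29.508 = 0.6887
  (32 − 32.889)²/32.889 = 0.0240
  (18 − 12.602)²/12.602 = 2.3122
  (26 − 33.836)²/33.836 = 1.8147
  (43 − 37.713)²/37.713 = 0.7412
  (17 − 14.451)²/14.451 = 0.4496
χ² = 4.6660 + 0.5314 + 4.5282 + 0.6887 + 0.0240 + 2.3122 + 1.8147 + 0.7412 + 0.4496 = 15.76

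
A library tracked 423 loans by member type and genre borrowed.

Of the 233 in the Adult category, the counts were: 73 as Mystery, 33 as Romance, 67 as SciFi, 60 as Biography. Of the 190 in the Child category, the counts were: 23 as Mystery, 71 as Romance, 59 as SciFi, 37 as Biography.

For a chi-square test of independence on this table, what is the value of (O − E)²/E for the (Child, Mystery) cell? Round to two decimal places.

9.39

Row total (Child) = 190; column total (Mystery) = 96; N = 423.
Expected count E = 190 × 96 / 423 = 43.121.
Contribution = (O − E)²/E = (23 − 43.121)² / 43.121 = 9.39.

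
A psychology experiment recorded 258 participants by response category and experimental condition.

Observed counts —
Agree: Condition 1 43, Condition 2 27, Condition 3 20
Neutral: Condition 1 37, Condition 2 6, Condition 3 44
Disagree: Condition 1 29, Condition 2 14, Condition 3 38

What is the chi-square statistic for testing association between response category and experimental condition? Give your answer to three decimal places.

Row totals: 90, 87, 81. Column totals: 109, 47, 102. Grand total N = 258.
Expected counts (row total × column total / N):
  Agree, Condition 1: 90×109/258 = 38.02326
  Agree, Condition 2: 90×47/258 = 16.39535
  Agree, Condition 3: 90×102/258 = 35.58140
  Neutral, Condition 1: 87×109/258 = 36.75581
  Neutral, Condition 2: 87×47/258 = 15.84884
  Neutral, Condition 3: 87×102/258 = 34.39535
  Disagree, Condition 1: 81×109/258 = 34.22093
  Disagree, Condition 2: 81×47/258 = 14.75581
  Disagree, Condition 3: 81×102/258 = 32.02326
Contributions (O − E)²/E:
  (43 − 38.02326)²/38.02326 = 0.6514
  (27 − 16.39535)²/16.39535 = 6.8592
  (20 − 35.58140)²/35.58140 = 6.8232
  (37 − 36.75581)²/36.75581 = 0.0016
  (6 − 15.84884)²/15.84884 = 6.1203
  (44 − 34.39535)²/34.39535 = 2.6820
  (29 − 34.22093)²/34.22093 = 0.7965
  (14 − 14.75581)²/14.75581 = 0.0387
  (38 − 32.02326)²/32.02326 = 1.1155
χ² = 0.6514 + 6.8592 + 6.8232 + 0.0016 + 6.1203 + 2.6820 + 0.7965 + 0.0387 + 1.1155 = 25.088

25.088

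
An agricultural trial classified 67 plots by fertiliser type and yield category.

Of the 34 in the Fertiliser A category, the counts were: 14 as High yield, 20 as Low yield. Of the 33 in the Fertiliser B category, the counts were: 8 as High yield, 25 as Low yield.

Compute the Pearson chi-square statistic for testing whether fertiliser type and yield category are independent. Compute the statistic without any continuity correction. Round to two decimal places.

Row totals: 34, 33. Column totals: 22, 45. Grand total N = 67.
Expected counts (row total × column total / N):
  Fertiliser A, High yield: 34×22/67 = 11.164
  Fertiliser A, Low yield: 34×45/67 = 22.836
  Fertiliser B, High yield: 33×22/67 = 10.836
  Fertiliser B, Low yield: 33×45/67 = 22.164
Contributions (O − E)²/E:
  (14 − 11.164)²/11.164 = 0.7204
  (20 − 22.836)²/22.836 = 0.3522
  (8 − 10.836)²/10.836 = 0.7422
  (25 − 22.164)²/22.164 = 0.3629
χ² = 0.7204 + 0.3522 + 0.7422 + 0.3629 = 2.18

2.18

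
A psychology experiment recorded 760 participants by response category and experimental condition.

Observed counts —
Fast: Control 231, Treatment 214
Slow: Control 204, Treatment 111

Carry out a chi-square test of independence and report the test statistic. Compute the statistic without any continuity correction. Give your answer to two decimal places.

Row totals: 445, 315. Column totals: 435, 325. Grand total N = 760.
Expected counts (row total × column total / N):
  Fast, Control: 445×435/760 = 254.704
  Fast, Treatment: 445×325/760 = 190.296
  Slow, Control: 315×435/760 = 180.296
  Slow, Treatment: 315×325/760 = 134.704
Contributions (O − E)²/E:
  (231 − 254.704)²/254.704 = 2.2060
  (214 − 190.296)²/190.296 = 2.9527
  (204 − 180.296)²/180.296 = 3.1164
  (111 − 134.704)²/134.704 = 4.1712
χ² = 2.2060 + 2.9527 + 3.1164 + 4.1712 = 12.45

12.45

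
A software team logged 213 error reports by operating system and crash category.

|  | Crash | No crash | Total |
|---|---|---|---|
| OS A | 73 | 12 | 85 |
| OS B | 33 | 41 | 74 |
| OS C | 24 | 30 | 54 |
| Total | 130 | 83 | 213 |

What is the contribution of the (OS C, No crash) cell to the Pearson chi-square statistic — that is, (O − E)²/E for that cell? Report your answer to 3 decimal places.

3.813

Row total (OS C) = 54; column total (No crash) = 83; N = 213.
Expected count E = 54 × 83 / 213 = 21.04225.
Contribution = (O − E)²/E = (30 − 21.04225)² / 21.04225 = 3.813.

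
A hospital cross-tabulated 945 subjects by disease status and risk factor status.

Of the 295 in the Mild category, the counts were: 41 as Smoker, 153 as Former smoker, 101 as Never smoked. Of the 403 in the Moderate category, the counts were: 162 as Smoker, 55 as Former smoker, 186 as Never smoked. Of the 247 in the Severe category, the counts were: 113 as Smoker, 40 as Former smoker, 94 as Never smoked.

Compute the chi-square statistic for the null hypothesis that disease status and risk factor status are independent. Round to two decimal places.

164.47

Row totals: 295, 403, 247. Column totals: 316, 248, 381. Grand total N = 945.
Expected counts (row total × column total / N):
  Mild, Smoker: 295×316/945 = 98.6455
  Mild, Former smoker: 295×248/945 = 77.4180
  Mild, Never smoked: 295×381/945 = 118.9365
  Moderate, Smoker: 403×316/945 = 134.7598
  Moderate, Former smoker: 403×248/945 = 105.7608
  Moderate, Never smoked: 403×381/945 = 162.4794
  Severe, Smoker: 247×316/945 = 82.5947
  Severe, Former smoker: 247×248/945 = 64.8212
  Severe, Never smoked: 247×381/945 = 99.5841
Contributions (O − E)²/E:
  (41 − 98.6455)²/98.6455 = 33.6863
  (153 − 77.4180)²/77.4180 = 73.7895
  (101 − 118.9365)²/118.9365 = 2.7050
  (162 − 134.7598)²/134.7598 = 5.5063
  (55 − 105.7608)²/105.7608 = 24.3631
  (186 − 162.4794)²/162.4794 = 3.4049
  (113 − 82.5947)²/82.5947 = 11.1930
  (40 − 64.8212)²/64.8212 = 9.5045
  (94 − 99.5841)²/99.5841 = 0.3131
χ² = 33.6863 + 73.7895 + 2.7050 + 5.5063 + 24.3631 + 3.4049 + 11.1930 + 9.5045 + 0.3131 = 164.47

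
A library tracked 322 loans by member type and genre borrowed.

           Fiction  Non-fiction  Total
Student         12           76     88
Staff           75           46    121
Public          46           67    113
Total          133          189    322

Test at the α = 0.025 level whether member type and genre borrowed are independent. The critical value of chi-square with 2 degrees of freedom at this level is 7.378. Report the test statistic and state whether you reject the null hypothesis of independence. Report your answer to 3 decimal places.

49.146; reject H₀

Grand total N = 322.
Expected counts (row total × column total / N):
  Student, Fiction: 88×133/322 = 36.3478
  Student, Non-fiction: 88×189/322 = 51.6522
  Staff, Fiction: 121×133/322 = 49.9783
  Staff, Non-fiction: 121×189/322 = 71.0217
  Public, Fiction: 113×133/322 = 46.6739
  Public, Non-fiction: 113×189/322 = 66.3261
Contributions (O − E)²/E:
  (12 − 36.3478)²/36.3478 = 16.3095
  (76 − 51.6522)²/51.6522 = 11.4771
  (75 − 49.9783)²/49.9783 = 12.5271
  (46 − 71.0217)²/71.0217 = 8.8154
  (46 − 46.6739)²/46.6739 = 0.0097
  (67 − 66.3261)²/66.3261 = 0.0068
χ² = 16.3095 + 11.4771 + 12.5271 + 8.8154 + 0.0097 + 0.0068 = 49.146
df = (3−1)(2−1) = 2. Since 49.146 > 7.378, reject the null hypothesis of independence at α = 0.025.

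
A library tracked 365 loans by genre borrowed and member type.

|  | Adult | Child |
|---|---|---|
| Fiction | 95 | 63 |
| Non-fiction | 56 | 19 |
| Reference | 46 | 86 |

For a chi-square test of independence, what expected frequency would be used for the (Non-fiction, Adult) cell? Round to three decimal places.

40.479

Row total (Non-fiction) = 75; column total (Adult) = 197; grand total N = 365.
Expected count = (row total × column total) / N = 75 × 197 / 365 = 40.479.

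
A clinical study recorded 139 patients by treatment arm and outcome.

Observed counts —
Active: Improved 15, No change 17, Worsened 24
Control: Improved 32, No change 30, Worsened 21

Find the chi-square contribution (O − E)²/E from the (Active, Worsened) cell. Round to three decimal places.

Row total (Active) = 56; column total (Worsened) = 45; N = 139.
Expected count E = 56 × 45 / 139 = 18.12950.
Contribution = (O − E)²/E = (24 − 18.12950)² / 18.12950 = 1.901.

1.901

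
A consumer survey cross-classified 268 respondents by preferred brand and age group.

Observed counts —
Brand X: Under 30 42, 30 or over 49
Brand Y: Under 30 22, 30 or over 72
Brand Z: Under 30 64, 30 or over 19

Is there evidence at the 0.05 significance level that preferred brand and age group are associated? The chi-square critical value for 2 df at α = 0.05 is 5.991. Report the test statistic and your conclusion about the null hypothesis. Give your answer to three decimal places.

51.097; reject H₀

Row totals: 91, 94, 83. Column totals: 128, 140. Grand total N = 268.
Expected counts (row total × column total / N):
  Brand X, Under 30: 91×128/268 = 43.4627
  Brand X, 30 or over: 91×140/268 = 47.5373
  Brand Y, Under 30: 94×128/268 = 44.8955
  Brand Y, 30 or over: 94×140/268 = 49.1045
  Brand Z, Under 30: 83×128/268 = 39.6418
  Brand Z, 30 or over: 83×140/268 = 43.3582
Contributions (O − E)²/E:
  (42 − 43.4627)²/43.4627 = 0.0492
  (49 − 47.5373)²/47.5373 = 0.0450
  (22 − 44.8955)²/44.8955 = 11.6761
  (72 − 49.1045)²/49.1045 = 10.6753
  (64 − 39.6418)²/39.6418 = 14.9671
  (19 − 43.3582)²/43.3582 = 13.6842
χ² = 0.0492 + 0.0450 + 11.6761 + 10.6753 + 14.9671 + 13.6842 = 51.097
df = (3−1)(2−1) = 2. Since 51.097 > 5.991, reject the null hypothesis of independence at α = 0.05.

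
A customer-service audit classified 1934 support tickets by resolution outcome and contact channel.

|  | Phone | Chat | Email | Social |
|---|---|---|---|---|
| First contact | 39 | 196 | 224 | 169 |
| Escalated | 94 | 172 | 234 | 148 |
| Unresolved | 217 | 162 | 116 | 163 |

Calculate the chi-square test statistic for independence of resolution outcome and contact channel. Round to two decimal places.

Row totals: 628, 648, 658. Column totals: 350, 530, 574, 480. Grand total N = 1934.
Expected counts (row total × column total / N):
  First contact, Phone: 628×350/1934 = 113.650
  First contact, Chat: 628×530/1934 = 172.099
  First contact, Email: 628×574/1934 = 186.387
  First contact, Social: 628×480/1934 = 155.863
  Escalated, Phone: 648×350/1934 = 117.270
  Escalated, Chat: 648×530/1934 = 177.580
  Escalated, Email: 648×574/1934 = 192.323
  Escalated, Social: 648×480/1934 = 160.827
  Unresolved, Phone: 658×350/1934 = 119.080
  Unresolved, Chat: 658×530/1934 = 180.321
  Unresolved, Email: 658×574/1934 = 195.291
  Unresolved, Social: 658×480/1934 = 163.309
Contributions (O − E)²/E:
  (39 − 113.650)²/113.650 = 49.0332
  (196 − 172.099)²/172.099 = 3.3194
  (224 − 186.387)²/186.387 = 7.5903
  (169 − 155.863)²/155.863 = 1.1073
  (94 − 117.270)²/117.270 = 4.6175
  (172 − 177.580)²/177.580 = 0.1753
  (234 − 192.323)²/192.323 = 9.0315
  (148 − 160.827)²/160.827 = 1.0230
  (217 − 119.080)²/119.080 = 80.5200
  (162 − 180.321)²/180.321 = 1.8615
  (116 − 195.291)²/195.291 = 32.1933
  (163 − 163.309)²/163.309 = 0.0006
χ² = 49.0332 + 3.3194 + 7.5903 + 1.1073 + 4.6175 + 0.1753 + 9.0315 + 1.0230 + 80.5200 + 1.8615 + 32.1933 + 0.0006 = 190.47

190.47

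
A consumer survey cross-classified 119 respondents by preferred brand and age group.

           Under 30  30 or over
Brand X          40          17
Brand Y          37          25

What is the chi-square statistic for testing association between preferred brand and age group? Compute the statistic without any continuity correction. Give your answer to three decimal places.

Row totals: 57, 62. Column totals: 77, 42. Grand total N = 119.
Expected counts (row total × column total / N):
  Brand X, Under 30: 57×77/119 = 36.8824
  Brand X, 30 or over: 57×42/119 = 20.1176
  Brand Y, Under 30: 62×77/119 = 40.1176
  Brand Y, 30 or over: 62×42/119 = 21.8824
Contributions (O − E)²/E:
  (40 − 36.8824)²/36.8824 = 0.2635
  (17 − 20.1176)²/20.1176 = 0.4831
  (37 − 40.1176)²/40.1176 = 0.2423
  (25 − 21.8824)²/21.8824 = 0.4442
χ² = 0.2635 + 0.4831 + 0.2423 + 0.4442 = 1.433

1.433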